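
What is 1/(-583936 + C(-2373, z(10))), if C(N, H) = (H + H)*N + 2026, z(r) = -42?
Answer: -1/382578 ≈ -2.6138e-6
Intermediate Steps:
C(N, H) = 2026 + 2*H*N (C(N, H) = (2*H)*N + 2026 = 2*H*N + 2026 = 2026 + 2*H*N)
1/(-583936 + C(-2373, z(10))) = 1/(-583936 + (2026 + 2*(-42)*(-2373))) = 1/(-583936 + (2026 + 199332)) = 1/(-583936 + 201358) = 1/(-382578) = -1/382578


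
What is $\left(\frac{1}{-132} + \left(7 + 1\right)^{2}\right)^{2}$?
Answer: $\frac{71351809}{17424} \approx 4095.0$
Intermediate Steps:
$\left(\frac{1}{-132} + \left(7 + 1\right)^{2}\right)^{2} = \left(- \frac{1}{132} + 8^{2}\right)^{2} = \left(- \frac{1}{132} + 64\right)^{2} = \left(\frac{8447}{132}\right)^{2} = \frac{71351809}{17424}$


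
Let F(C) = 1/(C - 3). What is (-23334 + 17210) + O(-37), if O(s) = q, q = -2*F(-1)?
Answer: -12247/2 ≈ -6123.5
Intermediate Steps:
F(C) = 1/(-3 + C)
q = ½ (q = -2/(-3 - 1) = -2/(-4) = -2*(-¼) = ½ ≈ 0.50000)
O(s) = ½
(-23334 + 17210) + O(-37) = (-23334 + 17210) + ½ = -6124 + ½ = -12247/2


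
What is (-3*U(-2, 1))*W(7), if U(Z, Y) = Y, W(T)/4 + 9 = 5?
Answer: 48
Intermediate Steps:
W(T) = -16 (W(T) = -36 + 4*5 = -36 + 20 = -16)
(-3*U(-2, 1))*W(7) = -3*1*(-16) = -3*(-16) = 48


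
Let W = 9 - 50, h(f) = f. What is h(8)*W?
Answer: -328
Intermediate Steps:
W = -41
h(8)*W = 8*(-41) = -328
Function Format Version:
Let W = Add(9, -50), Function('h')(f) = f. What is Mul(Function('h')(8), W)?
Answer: -328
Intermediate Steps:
W = -41
Mul(Function('h')(8), W) = Mul(8, -41) = -328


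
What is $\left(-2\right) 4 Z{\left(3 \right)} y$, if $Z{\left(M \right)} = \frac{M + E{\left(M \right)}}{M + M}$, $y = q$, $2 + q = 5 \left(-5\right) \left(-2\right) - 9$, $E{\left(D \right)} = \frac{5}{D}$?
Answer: $- \frac{728}{3} \approx -242.67$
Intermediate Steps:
$q = 39$ ($q = -2 - \left(9 - 5 \left(-5\right) \left(-2\right)\right) = -2 - -41 = -2 + \left(50 - 9\right) = -2 + 41 = 39$)
$y = 39$
$Z{\left(M \right)} = \frac{M + \frac{5}{M}}{2 M}$ ($Z{\left(M \right)} = \frac{M + \frac{5}{M}}{M + M} = \frac{M + \frac{5}{M}}{2 M}$)
$\left(-2\right) 4 Z{\left(3 \right)} y = \left(-2\right) 4 \frac{5 + 3^{2}}{2 \cdot 9} \cdot 39 = - 8 \cdot \frac{1}{2} \cdot \frac{1}{9} \left(5 + 9\right) 39 = - 8 \cdot \frac{1}{2} \cdot \frac{1}{9} \cdot 14 \cdot 39 = \left(-8\right) \frac{7}{9} \cdot 39 = \left(- \frac{56}{9}\right) 39 = - \frac{728}{3}$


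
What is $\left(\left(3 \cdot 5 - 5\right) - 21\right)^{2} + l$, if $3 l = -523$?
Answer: $- \frac{160}{3} \approx -53.333$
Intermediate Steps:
$l = - \frac{523}{3}$ ($l = \frac{1}{3} \left(-523\right) = - \frac{523}{3} \approx -174.33$)
$\left(\left(3 \cdot 5 - 5\right) - 21\right)^{2} + l = \left(\left(3 \cdot 5 - 5\right) - 21\right)^{2} - \frac{523}{3} = \left(\left(15 - 5\right) - 21\right)^{2} - \frac{523}{3} = \left(10 - 21\right)^{2} - \frac{523}{3} = \left(-11\right)^{2} - \frac{523}{3} = 121 - \frac{523}{3} = - \frac{160}{3}$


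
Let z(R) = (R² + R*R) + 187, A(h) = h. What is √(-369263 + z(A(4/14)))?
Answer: 2*I*√4521179/7 ≈ 607.52*I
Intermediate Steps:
z(R) = 187 + 2*R² (z(R) = (R² + R²) + 187 = 2*R² + 187 = 187 + 2*R²)
√(-369263 + z(A(4/14))) = √(-369263 + (187 + 2*(4/14)²)) = √(-369263 + (187 + 2*(4*(1/14))²)) = √(-369263 + (187 + 2*(2/7)²)) = √(-369263 + (187 + 2*(4/49))) = √(-369263 + (187 + 8/49)) = √(-369263 + 9171/49) = √(-18084716/49) = 2*I*√4521179/7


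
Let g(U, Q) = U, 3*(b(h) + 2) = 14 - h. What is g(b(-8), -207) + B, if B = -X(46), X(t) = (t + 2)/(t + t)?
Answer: 332/69 ≈ 4.8116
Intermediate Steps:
b(h) = 8/3 - h/3 (b(h) = -2 + (14 - h)/3 = -2 + (14/3 - h/3) = 8/3 - h/3)
X(t) = (2 + t)/(2*t) (X(t) = (2 + t)/((2*t)) = (2 + t)*(1/(2*t)) = (2 + t)/(2*t))
B = -12/23 (B = -(2 + 46)/(2*46) = -48/(2*46) = -1*12/23 = -12/23 ≈ -0.52174)
g(b(-8), -207) + B = (8/3 - ⅓*(-8)) - 12/23 = (8/3 + 8/3) - 12/23 = 16/3 - 12/23 = 332/69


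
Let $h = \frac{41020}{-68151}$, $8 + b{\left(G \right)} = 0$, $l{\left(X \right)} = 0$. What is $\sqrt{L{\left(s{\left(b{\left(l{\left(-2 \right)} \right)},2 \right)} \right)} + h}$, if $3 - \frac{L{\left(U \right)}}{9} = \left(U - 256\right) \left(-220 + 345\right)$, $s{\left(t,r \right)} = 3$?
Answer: $\frac{2 \sqrt{330520039067058}}{68151} \approx 533.53$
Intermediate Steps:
$b{\left(G \right)} = -8$ ($b{\left(G \right)} = -8 + 0 = -8$)
$L{\left(U \right)} = 288027 - 1125 U$ ($L{\left(U \right)} = 27 - 9 \left(U - 256\right) \left(-220 + 345\right) = 27 - 9 \left(-256 + U\right) 125 = 27 - 9 \left(-32000 + 125 U\right) = 27 - \left(-288000 + 1125 U\right) = 288027 - 1125 U$)
$h = - \frac{41020}{68151}$ ($h = 41020 \left(- \frac{1}{68151}\right) = - \frac{41020}{68151} \approx -0.6019$)
$\sqrt{L{\left(s{\left(b{\left(l{\left(-2 \right)} \right)},2 \right)} \right)} + h} = \sqrt{\left(288027 - 3375\right) - \frac{41020}{68151}} = \sqrt{284652 - \frac{41020}{68151}} = \sqrt{\frac{19399277432}{68151}} = \frac{2 \sqrt{330520039067058}}{68151}$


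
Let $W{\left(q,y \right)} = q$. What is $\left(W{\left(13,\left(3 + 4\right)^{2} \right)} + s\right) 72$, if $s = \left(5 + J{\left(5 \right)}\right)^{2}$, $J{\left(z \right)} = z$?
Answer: $8136$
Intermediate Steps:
$s = 100$ ($s = \left(5 + 5\right)^{2} = 10^{2} = 100$)
$\left(W{\left(13,\left(3 + 4\right)^{2} \right)} + s\right) 72 = \left(13 + 100\right) 72 = 113 \cdot 72 = 8136$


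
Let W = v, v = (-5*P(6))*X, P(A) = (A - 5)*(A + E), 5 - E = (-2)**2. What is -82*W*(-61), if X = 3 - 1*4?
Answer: 175070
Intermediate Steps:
E = 1 (E = 5 - 1*(-2)**2 = 5 - 1*4 = 5 - 4 = 1)
P(A) = (1 + A)*(-5 + A) (P(A) = (A - 5)*(A + 1) = (-5 + A)*(1 + A) = (1 + A)*(-5 + A))
X = -1 (X = 3 - 4 = -1)
v = 35 (v = -5*(-5 + 6**2 - 4*6)*(-1) = -5*(-5 + 36 - 24)*(-1) = -5*7*(-1) = -35*(-1) = 35)
W = 35
-82*W*(-61) = -82*35*(-61) = -2870*(-61) = 175070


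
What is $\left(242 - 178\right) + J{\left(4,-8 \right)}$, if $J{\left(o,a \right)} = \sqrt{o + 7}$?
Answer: $64 + \sqrt{11} \approx 67.317$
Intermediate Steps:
$J{\left(o,a \right)} = \sqrt{7 + o}$
$\left(242 - 178\right) + J{\left(4,-8 \right)} = \left(242 - 178\right) + \sqrt{7 + 4} = \left(242 - 178\right) + \sqrt{11} = 64 + \sqrt{11}$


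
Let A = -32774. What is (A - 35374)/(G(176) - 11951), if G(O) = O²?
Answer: -68148/19025 ≈ -3.5820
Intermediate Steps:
(A - 35374)/(G(176) - 11951) = (-32774 - 35374)/(176² - 11951) = -68148/(30976 - 11951) = -68148/19025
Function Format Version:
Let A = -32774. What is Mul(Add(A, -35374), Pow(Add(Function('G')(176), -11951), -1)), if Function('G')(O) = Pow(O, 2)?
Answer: Rational(-68148, 19025) ≈ -3.5820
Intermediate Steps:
Mul(Add(A, -35374), Pow(Add(Function('G')(176), -11951), -1)) = Mul(Add(-32774, -35374), Pow(Add(Pow(176, 2), -11951), -1)) = Mul(-68148, Pow(Add(30976, -11951), -1)) = Mul(-68148, Pow(19025, -1)) = Mul(-68148, Rational(1, 19025)) = Rational(-68148, 19025)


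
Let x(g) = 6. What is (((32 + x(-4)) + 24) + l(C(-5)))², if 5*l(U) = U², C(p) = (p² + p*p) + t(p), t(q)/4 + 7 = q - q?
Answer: 630436/25 ≈ 25217.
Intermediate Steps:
t(q) = -28 (t(q) = -28 + 4*(q - q) = -28 + 4*0 = -28 + 0 = -28)
C(p) = -28 + 2*p² (C(p) = (p² + p*p) - 28 = (p² + p²) - 28 = 2*p² - 28 = -28 + 2*p²)
l(U) = U²/5
(((32 + x(-4)) + 24) + l(C(-5)))² = (((32 + 6) + 24) + (-28 + 2*(-5)²)²/5)² = ((38 + 24) + (-28 + 2*25)²/5)² = (62 + (-28 + 50)²/5)² = (62 + (⅕)*22²)² = (62 + (⅕)*484)² = (62 + 484/5)² = (794/5)² = 630436/25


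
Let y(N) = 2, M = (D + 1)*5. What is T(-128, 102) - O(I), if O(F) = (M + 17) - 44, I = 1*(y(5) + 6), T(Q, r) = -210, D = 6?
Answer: -218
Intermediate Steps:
M = 35 (M = (6 + 1)*5 = 7*5 = 35)
I = 8 (I = 1*(2 + 6) = 1*8 = 8)
O(F) = 8 (O(F) = (35 + 17) - 44 = 52 - 44 = 8)
T(-128, 102) - O(I) = -210 - 1*8 = -210 - 8 = -218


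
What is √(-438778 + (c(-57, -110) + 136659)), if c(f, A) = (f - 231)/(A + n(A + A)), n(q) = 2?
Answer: I*√2719047/3 ≈ 549.65*I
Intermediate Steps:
c(f, A) = (-231 + f)/(2 + A) (c(f, A) = (f - 231)/(A + 2) = (-231 + f)/(2 + A))
√(-438778 + (c(-57, -110) + 136659)) = √(-438778 + ((-231 - 57)/(2 - 110) + 136659)) = √(-438778 + (-288/(-108) + 136659)) = √(-438778 + (-1/108*(-288) + 136659)) = √(-438778 + (8/3 + 136659)) = √(-438778 + 409985/3) = √(-906349/3) = I*√2719047/3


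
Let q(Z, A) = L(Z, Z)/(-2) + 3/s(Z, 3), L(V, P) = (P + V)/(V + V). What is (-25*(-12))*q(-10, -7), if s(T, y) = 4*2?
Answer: -75/2 ≈ -37.500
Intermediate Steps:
L(V, P) = (P + V)/(2*V) (L(V, P) = (P + V)/((2*V)) = (P + V)*(1/(2*V)) = (P + V)/(2*V))
s(T, y) = 8
q(Z, A) = -⅛ (q(Z, A) = ((Z + Z)/(2*Z))/(-2) + 3/8 = ((2*Z)/(2*Z))*(-½) + 3*(⅛) = 1*(-½) + 3/8 = -½ + 3/8 = -⅛)
(-25*(-12))*q(-10, -7) = -25*(-12)*(-⅛) = 300*(-⅛) = -75/2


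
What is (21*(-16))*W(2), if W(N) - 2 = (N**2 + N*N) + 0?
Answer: -3360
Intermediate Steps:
W(N) = 2 + 2*N**2 (W(N) = 2 + ((N**2 + N*N) + 0) = 2 + ((N**2 + N**2) + 0) = 2 + (2*N**2 + 0) = 2 + 2*N**2)
(21*(-16))*W(2) = (21*(-16))*(2 + 2*2**2) = -336*(2 + 2*4) = -336*(2 + 8) = -336*10 = -3360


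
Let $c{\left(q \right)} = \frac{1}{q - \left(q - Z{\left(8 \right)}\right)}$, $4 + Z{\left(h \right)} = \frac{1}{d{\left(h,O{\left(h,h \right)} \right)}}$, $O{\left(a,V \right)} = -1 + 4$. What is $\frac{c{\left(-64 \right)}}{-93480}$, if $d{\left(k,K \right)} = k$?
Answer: $\frac{1}{362235} \approx 2.7606 \cdot 10^{-6}$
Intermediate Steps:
$O{\left(a,V \right)} = 3$
$Z{\left(h \right)} = -4 + \frac{1}{h}$
$c{\left(q \right)} = - \frac{8}{31}$ ($c{\left(q \right)} = \frac{1}{q - \left(4 - \frac{1}{8} + q\right)} = \frac{1}{q - \left(\frac{31}{8} + q\right)} = \frac{1}{- \frac{31}{8}} = - \frac{8}{31}$)
$\frac{c{\left(-64 \right)}}{-93480} = - \frac{8}{31 \left(-93480\right)} = \left(- \frac{8}{31}\right) \left(- \frac{1}{93480}\right) = \frac{1}{362235}$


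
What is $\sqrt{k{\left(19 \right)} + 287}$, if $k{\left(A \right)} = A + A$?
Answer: $5 \sqrt{13} \approx 18.028$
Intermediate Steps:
$k{\left(A \right)} = 2 A$
$\sqrt{k{\left(19 \right)} + 287} = \sqrt{2 \cdot 19 + 287} = \sqrt{38 + 287} = \sqrt{325} = 5 \sqrt{13}$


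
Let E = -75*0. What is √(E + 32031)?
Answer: 3*√3559 ≈ 178.97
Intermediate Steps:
E = 0
√(E + 32031) = √(0 + 32031) = √32031 = 3*√3559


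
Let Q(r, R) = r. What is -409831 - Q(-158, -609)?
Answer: -409673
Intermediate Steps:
-409831 - Q(-158, -609) = -409831 - 1*(-158) = -409831 + 158 = -409673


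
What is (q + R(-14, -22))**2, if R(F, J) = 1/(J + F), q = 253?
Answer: 82937449/1296 ≈ 63995.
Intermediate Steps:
R(F, J) = 1/(F + J)
(q + R(-14, -22))**2 = (253 + 1/(-14 - 22))**2 = (253 + 1/(-36))**2 = (253 - 1/36)**2 = (9107/36)**2 = 82937449/1296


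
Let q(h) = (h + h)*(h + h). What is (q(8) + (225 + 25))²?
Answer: 256036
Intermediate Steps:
q(h) = 4*h² (q(h) = (2*h)*(2*h) = 4*h²)
(q(8) + (225 + 25))² = (4*8² + (225 + 25))² = (4*64 + 250)² = (256 + 250)² = 506² = 256036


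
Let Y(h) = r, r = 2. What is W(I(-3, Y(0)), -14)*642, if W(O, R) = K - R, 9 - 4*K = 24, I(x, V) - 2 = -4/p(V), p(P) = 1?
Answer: 13161/2 ≈ 6580.5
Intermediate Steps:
Y(h) = 2
I(x, V) = -2 (I(x, V) = 2 - 4/1 = 2 - 4*1 = 2 - 4 = -2)
K = -15/4 (K = 9/4 - ¼*24 = 9/4 - 6 = -15/4 ≈ -3.7500)
W(O, R) = -15/4 - R
W(I(-3, Y(0)), -14)*642 = (-15/4 - 1*(-14))*642 = (-15/4 + 14)*642 = (41/4)*642 = 13161/2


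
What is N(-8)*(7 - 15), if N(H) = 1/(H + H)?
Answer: 1/2 ≈ 0.50000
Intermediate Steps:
N(H) = 1/(2*H)
N(-8)*(7 - 15) = ((1/2)/(-8))*(7 - 15) = ((1/2)*(-1/8))*(-8) = -1/16*(-8) = 1/2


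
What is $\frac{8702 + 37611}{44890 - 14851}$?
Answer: $\frac{46313}{30039} \approx 1.5418$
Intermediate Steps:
$\frac{8702 + 37611}{44890 - 14851} = \frac{46313}{30039}$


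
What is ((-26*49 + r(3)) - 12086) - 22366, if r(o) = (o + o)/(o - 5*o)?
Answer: -71453/2 ≈ -35727.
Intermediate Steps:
r(o) = -½ (r(o) = (2*o)/((-4*o)) = (2*o)*(-1/(4*o)) = -½)
((-26*49 + r(3)) - 12086) - 22366 = ((-26*49 - ½) - 12086) - 22366 = ((-1274 - ½) - 12086) - 22366 = (-2549/2 - 12086) - 22366 = -26721/2 - 22366 = -71453/2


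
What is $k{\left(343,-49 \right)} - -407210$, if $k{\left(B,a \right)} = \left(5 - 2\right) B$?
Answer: $408239$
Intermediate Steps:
$k{\left(B,a \right)} = 3 B$
$k{\left(343,-49 \right)} - -407210 = 3 \cdot 343 - -407210 = 1029 + 407210 = 408239$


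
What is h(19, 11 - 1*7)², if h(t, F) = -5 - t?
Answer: 576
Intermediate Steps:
h(19, 11 - 1*7)² = (-5 - 1*19)² = (-5 - 19)² = (-24)² = 576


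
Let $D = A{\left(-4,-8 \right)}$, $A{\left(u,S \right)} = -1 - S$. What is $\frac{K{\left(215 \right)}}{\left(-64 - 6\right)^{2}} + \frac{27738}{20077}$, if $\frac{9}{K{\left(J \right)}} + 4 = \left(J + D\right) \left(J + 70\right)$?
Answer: $\frac{8598874489893}{6223938261800} \approx 1.3816$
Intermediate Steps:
$D = 7$ ($D = -1 - -8 = -1 + 8 = 7$)
$K{\left(J \right)} = \frac{9}{-4 + \left(7 + J\right) \left(70 + J\right)}$ ($K{\left(J \right)} = \frac{9}{-4 + \left(J + 7\right) \left(J + 70\right)} = \frac{9}{-4 + \left(7 + J\right) \left(70 + J\right)}$)
$\frac{K{\left(215 \right)}}{\left(-64 - 6\right)^{2}} + \frac{27738}{20077} = \frac{9 \frac{1}{486 + 215^{2} + 77 \cdot 215}}{\left(-64 - 6\right)^{2}} + \frac{27738}{20077} = \frac{9 \frac{1}{486 + 46225 + 16555}}{\left(-70\right)^{2}} + 27738 \cdot \frac{1}{20077} = \frac{9 \cdot \frac{1}{63266}}{4900} + \frac{27738}{20077} = 9 \cdot \frac{1}{63266} \cdot \frac{1}{4900} + \frac{27738}{20077} = \frac{9}{63266} \cdot \frac{1}{4900} + \frac{27738}{20077} = \frac{9}{310003400} + \frac{27738}{20077} = \frac{8598874489893}{6223938261800}$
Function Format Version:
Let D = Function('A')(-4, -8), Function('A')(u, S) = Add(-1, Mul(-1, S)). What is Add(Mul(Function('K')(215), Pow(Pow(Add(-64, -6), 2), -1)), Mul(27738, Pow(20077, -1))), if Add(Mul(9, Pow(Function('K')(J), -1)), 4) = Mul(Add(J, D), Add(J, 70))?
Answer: Rational(8598874489893, 6223938261800) ≈ 1.3816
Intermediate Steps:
D = 7 (D = Add(-1, Mul(-1, -8)) = Add(-1, 8) = 7)
Function('K')(J) = Mul(9, Pow(Add(-4, Mul(Add(7, J), Add(70, J))), -1)) (Function('K')(J) = Mul(9, Pow(Add(-4, Mul(Add(J, 7), Add(J, 70))), -1)) = Mul(9, Pow(Add(-4, Mul(Add(7, J), Add(70, J))), -1)))
Add(Mul(Function('K')(215), Pow(Pow(Add(-64, -6), 2), -1)), Mul(27738, Pow(20077, -1))) = Add(Mul(Mul(9, Pow(Add(486, Pow(215, 2), Mul(77, 215)), -1)), Pow(Pow(Add(-64, -6), 2), -1)), Mul(27738, Pow(20077, -1))) = Add(Mul(Mul(9, Pow(Add(486, 46225, 16555), -1)), Pow(Pow(-70, 2), -1)), Mul(27738, Rational(1, 20077))) = Add(Mul(Mul(9, Pow(63266, -1)), Pow(4900, -1)), Rational(27738, 20077)) = Add(Mul(Mul(9, Rational(1, 63266)), Rational(1, 4900)), Rational(27738, 20077)) = Add(Mul(Rational(9, 63266), Rational(1, 4900)), Rational(27738, 20077)) = Add(Rational(9, 310003400), Rational(27738, 20077)) = Rational(8598874489893, 6223938261800)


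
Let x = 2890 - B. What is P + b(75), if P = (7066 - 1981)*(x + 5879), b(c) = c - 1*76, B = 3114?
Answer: 28755674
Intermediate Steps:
b(c) = -76 + c (b(c) = c - 76 = -76 + c)
x = -224 (x = 2890 - 1*3114 = 2890 - 3114 = -224)
P = 28755675 (P = (7066 - 1981)*(-224 + 5879) = 5085*5655 = 28755675)
P + b(75) = 28755675 + (-76 + 75) = 28755675 - 1 = 28755674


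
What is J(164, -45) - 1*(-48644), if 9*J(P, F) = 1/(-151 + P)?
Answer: 5691349/117 ≈ 48644.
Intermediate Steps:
J(P, F) = 1/(9*(-151 + P))
J(164, -45) - 1*(-48644) = 1/(9*(-151 + 164)) - 1*(-48644) = (⅑)/13 + 48644 = (⅑)*(1/13) + 48644 = 1/117 + 48644 = 5691349/117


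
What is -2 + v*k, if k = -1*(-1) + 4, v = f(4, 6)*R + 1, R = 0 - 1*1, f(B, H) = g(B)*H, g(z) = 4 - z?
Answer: 3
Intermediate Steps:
f(B, H) = H*(4 - B) (f(B, H) = (4 - B)*H = H*(4 - B))
R = -1 (R = 0 - 1 = -1)
v = 1 (v = (6*(4 - 1*4))*(-1) + 1 = (6*(4 - 4))*(-1) + 1 = (6*0)*(-1) + 1 = 0*(-1) + 1 = 0 + 1 = 1)
k = 5 (k = 1 + 4 = 5)
-2 + v*k = -2 + 1*5 = -2 + 5 = 3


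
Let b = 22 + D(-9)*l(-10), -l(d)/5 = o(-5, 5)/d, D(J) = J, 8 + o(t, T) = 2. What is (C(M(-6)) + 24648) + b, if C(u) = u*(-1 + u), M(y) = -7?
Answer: 24753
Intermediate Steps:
o(t, T) = -6 (o(t, T) = -8 + 2 = -6)
l(d) = 30/d (l(d) = -(-30)/d = 30/d)
b = 49 (b = 22 - 270/(-10) = 22 - 270*(-1)/10 = 22 - 9*(-3) = 22 + 27 = 49)
(C(M(-6)) + 24648) + b = (-7*(-1 - 7) + 24648) + 49 = (-7*(-8) + 24648) + 49 = (56 + 24648) + 49 = 24704 + 49 = 24753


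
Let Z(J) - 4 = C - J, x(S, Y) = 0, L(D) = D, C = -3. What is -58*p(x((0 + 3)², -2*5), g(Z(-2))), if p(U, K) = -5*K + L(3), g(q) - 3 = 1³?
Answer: 986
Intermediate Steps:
Z(J) = 1 - J (Z(J) = 4 + (-3 - J) = 1 - J)
g(q) = 4 (g(q) = 3 + 1³ = 3 + 1 = 4)
p(U, K) = 3 - 5*K (p(U, K) = -5*K + 3 = 3 - 5*K)
-58*p(x((0 + 3)², -2*5), g(Z(-2))) = -58*(3 - 5*4) = -58*(3 - 20) = -58*(-17) = 986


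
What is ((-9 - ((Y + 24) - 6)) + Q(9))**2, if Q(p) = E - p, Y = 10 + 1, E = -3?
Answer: 2500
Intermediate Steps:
Y = 11
Q(p) = -3 - p
((-9 - ((Y + 24) - 6)) + Q(9))**2 = ((-9 - ((11 + 24) - 6)) + (-3 - 1*9))**2 = ((-9 - (35 - 6)) + (-3 - 9))**2 = ((-9 - 1*29) - 12)**2 = ((-9 - 29) - 12)**2 = (-38 - 12)**2 = (-50)**2 = 2500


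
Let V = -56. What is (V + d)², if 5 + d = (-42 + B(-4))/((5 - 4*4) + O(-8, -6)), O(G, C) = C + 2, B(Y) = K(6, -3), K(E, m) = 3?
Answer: 85264/25 ≈ 3410.6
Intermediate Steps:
B(Y) = 3
O(G, C) = 2 + C
d = -12/5 (d = -5 + (-42 + 3)/((5 - 4*4) + (2 - 6)) = -5 - 39/((5 - 16) - 4) = -5 - 39/(-11 - 4) = -5 - 39/(-15) = -5 - 39*(-1/15) = -5 + 13/5 = -12/5 ≈ -2.4000)
(V + d)² = (-56 - 12/5)² = (-292/5)² = 85264/25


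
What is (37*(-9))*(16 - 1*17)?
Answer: 333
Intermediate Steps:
(37*(-9))*(16 - 1*17) = -333*(16 - 17) = -333*(-1) = 333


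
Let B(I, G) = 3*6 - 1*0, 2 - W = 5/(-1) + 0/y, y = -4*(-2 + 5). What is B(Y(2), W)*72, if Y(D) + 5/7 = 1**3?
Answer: 1296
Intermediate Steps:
y = -12 (y = -4*3 = -12)
Y(D) = 2/7 (Y(D) = -5/7 + 1**3 = -5/7 + 1 = 2/7)
W = 7 (W = 2 - (5/(-1) + 0/(-12)) = 2 - (5*(-1) + 0*(-1/12)) = 2 - (-5 + 0) = 2 - 1*(-5) = 2 + 5 = 7)
B(I, G) = 18 (B(I, G) = 18 + 0 = 18)
B(Y(2), W)*72 = 18*72 = 1296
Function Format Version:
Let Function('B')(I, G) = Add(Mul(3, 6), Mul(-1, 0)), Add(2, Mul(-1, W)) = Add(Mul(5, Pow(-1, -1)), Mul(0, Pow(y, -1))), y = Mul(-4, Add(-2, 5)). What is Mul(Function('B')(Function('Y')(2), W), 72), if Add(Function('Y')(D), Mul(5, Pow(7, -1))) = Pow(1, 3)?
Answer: 1296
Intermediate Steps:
y = -12 (y = Mul(-4, 3) = -12)
Function('Y')(D) = Rational(2, 7) (Function('Y')(D) = Add(Rational(-5, 7), Pow(1, 3)) = Add(Rational(-5, 7), 1) = Rational(2, 7))
W = 7 (W = Add(2, Mul(-1, Add(Mul(5, Pow(-1, -1)), Mul(0, Pow(-12, -1))))) = Add(2, Mul(-1, Add(Mul(5, -1), Mul(0, Rational(-1, 12))))) = Add(2, Mul(-1, Add(-5, 0))) = Add(2, Mul(-1, -5)) = Add(2, 5) = 7)
Function('B')(I, G) = 18 (Function('B')(I, G) = Add(18, 0) = 18)
Mul(Function('B')(Function('Y')(2), W), 72) = Mul(18, 72) = 1296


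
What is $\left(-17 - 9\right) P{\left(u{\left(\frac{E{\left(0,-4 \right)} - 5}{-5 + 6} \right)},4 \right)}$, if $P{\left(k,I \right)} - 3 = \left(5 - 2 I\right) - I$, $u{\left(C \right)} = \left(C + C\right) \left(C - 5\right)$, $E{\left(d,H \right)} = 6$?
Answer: $104$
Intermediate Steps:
$u{\left(C \right)} = 2 C \left(-5 + C\right)$
$P{\left(k,I \right)} = 8 - 3 I$ ($P{\left(k,I \right)} = 3 - \left(-5 + 3 I\right) = 8 - 3 I$)
$\left(-17 - 9\right) P{\left(u{\left(\frac{E{\left(0,-4 \right)} - 5}{-5 + 6} \right)},4 \right)} = \left(-17 - 9\right) \left(8 - 12\right) = - 26 \left(8 - 12\right) = \left(-26\right) \left(-4\right) = 104$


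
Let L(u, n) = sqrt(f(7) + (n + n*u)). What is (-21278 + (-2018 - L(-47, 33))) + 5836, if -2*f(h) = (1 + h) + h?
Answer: -17460 - 3*I*sqrt(678)/2 ≈ -17460.0 - 39.058*I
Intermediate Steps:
f(h) = -1/2 - h (f(h) = -((1 + h) + h)/2 = -(1 + 2*h)/2 = -1/2 - h)
L(u, n) = sqrt(-15/2 + n + n*u) (L(u, n) = sqrt((-1/2 - 1*7) + (n + n*u)) = sqrt((-1/2 - 7) + (n + n*u)) = sqrt(-15/2 + (n + n*u)) = sqrt(-15/2 + n + n*u))
(-21278 + (-2018 - L(-47, 33))) + 5836 = (-21278 + (-2018 - sqrt(-30 + 4*33 + 4*33*(-47))/2)) + 5836 = (-21278 + (-2018 - sqrt(-30 + 132 - 6204)/2)) + 5836 = (-21278 + (-2018 - sqrt(-6102)/2)) + 5836 = (-21278 + (-2018 - 3*I*sqrt(678)/2)) + 5836 = (-23296 - 3*I*sqrt(678)/2) + 5836 = -17460 - 3*I*sqrt(678)/2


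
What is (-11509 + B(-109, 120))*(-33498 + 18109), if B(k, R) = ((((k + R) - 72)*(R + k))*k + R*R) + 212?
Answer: -1173288138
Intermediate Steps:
B(k, R) = 212 + R² + k*(R + k)*(-72 + R + k) (B(k, R) = ((((R + k) - 72)*(R + k))*k + R²) + 212 = (((-72 + R + k)*(R + k))*k + R²) + 212 = (((R + k)*(-72 + R + k))*k + R²) + 212 = (k*(R + k)*(-72 + R + k) + R²) + 212 = (R² + k*(R + k)*(-72 + R + k)) + 212 = 212 + R² + k*(R + k)*(-72 + R + k))
(-11509 + B(-109, 120))*(-33498 + 18109) = (-11509 + (212 + 120² + (-109)³ - 72*(-109)² - 109*120² - 72*120*(-109) + 2*120*(-109)²))*(-33498 + 18109) = (-11509 + (212 + 14400 - 1295029 - 72*11881 - 109*14400 + 941760 + 2*120*11881))*(-15389) = (-11509 + (212 + 14400 - 1295029 - 855432 - 1569600 + 941760 + 2851440))*(-15389) = (-11509 + 87751)*(-15389) = 76242*(-15389) = -1173288138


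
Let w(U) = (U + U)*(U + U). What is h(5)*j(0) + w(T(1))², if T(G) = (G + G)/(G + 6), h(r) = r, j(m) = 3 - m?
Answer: 36271/2401 ≈ 15.107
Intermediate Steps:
T(G) = 2*G/(6 + G) (T(G) = (2*G)/(6 + G) = 2*G/(6 + G))
w(U) = 4*U² (w(U) = (2*U)*(2*U) = 4*U²)
h(5)*j(0) + w(T(1))² = 5*(3 - 1*0) + (4*(2*1/(6 + 1))²)² = 5*(3 + 0) + (4*(2*1/7)²)² = 5*3 + (4*(2*1*(⅐))²)² = 15 + (4*(2/7)²)² = 15 + (4*(4/49))² = 15 + (16/49)² = 15 + 256/2401 = 36271/2401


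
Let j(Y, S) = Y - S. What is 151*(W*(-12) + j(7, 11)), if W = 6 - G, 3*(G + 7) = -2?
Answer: -25368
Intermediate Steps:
G = -23/3 (G = -7 + (⅓)*(-2) = -7 - ⅔ = -23/3 ≈ -7.6667)
W = 41/3 (W = 6 - 1*(-23/3) = 6 + 23/3 = 41/3 ≈ 13.667)
151*(W*(-12) + j(7, 11)) = 151*((41/3)*(-12) + (7 - 1*11)) = 151*(-164 + (7 - 11)) = 151*(-164 - 4) = 151*(-168) = -25368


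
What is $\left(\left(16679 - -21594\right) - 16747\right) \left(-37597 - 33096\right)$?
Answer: $-1521737518$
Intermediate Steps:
$\left(\left(16679 - -21594\right) - 16747\right) \left(-37597 - 33096\right) = \left(\left(16679 + 21594\right) - 16747\right) \left(-70693\right) = \left(38273 - 16747\right) \left(-70693\right) = 21526 \left(-70693\right) = -1521737518$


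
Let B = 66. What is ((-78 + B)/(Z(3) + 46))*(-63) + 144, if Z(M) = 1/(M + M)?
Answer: 44424/277 ≈ 160.38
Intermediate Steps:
Z(M) = 1/(2*M)
((-78 + B)/(Z(3) + 46))*(-63) + 144 = ((-78 + 66)/((1/2)/3 + 46))*(-63) + 144 = -12/((1/2)*(1/3) + 46)*(-63) + 144 = -12/(1/6 + 46)*(-63) + 144 = -12/277/6*(-63) + 144 = -12*6/277*(-63) + 144 = -72/277*(-63) + 144 = 4536/277 + 144 = 44424/277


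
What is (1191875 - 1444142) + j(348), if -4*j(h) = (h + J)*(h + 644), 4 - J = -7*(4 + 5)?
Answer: -355187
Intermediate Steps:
J = 67 (J = 4 - (-7)*(4 + 5) = 4 - (-7)*9 = 4 - 1*(-63) = 4 + 63 = 67)
j(h) = -(67 + h)*(644 + h)/4 (j(h) = -(h + 67)*(h + 644)/4 = -(67 + h)*(644 + h)/4)
(1191875 - 1444142) + j(348) = (1191875 - 1444142) + (-10787 - 711/4*348 - ¼*348²) = -252267 + (-10787 - 61857 - ¼*121104) = -252267 + (-10787 - 61857 - 30276) = -252267 - 102920 = -355187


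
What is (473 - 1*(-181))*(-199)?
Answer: -130146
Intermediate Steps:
(473 - 1*(-181))*(-199) = (473 + 181)*(-199) = 654*(-199) = -130146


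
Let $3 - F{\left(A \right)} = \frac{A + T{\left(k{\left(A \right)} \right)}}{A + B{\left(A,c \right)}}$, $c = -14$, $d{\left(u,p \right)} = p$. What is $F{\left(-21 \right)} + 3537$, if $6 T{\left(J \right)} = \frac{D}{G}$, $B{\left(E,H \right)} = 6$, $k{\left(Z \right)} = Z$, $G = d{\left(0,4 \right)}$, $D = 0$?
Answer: $\frac{17693}{5} \approx 3538.6$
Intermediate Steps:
$G = 4$
$T{\left(J \right)} = 0$ ($T{\left(J \right)} = \frac{0 \cdot \frac{1}{4}}{6} = \frac{1}{6} \cdot 0 = 0$)
$F{\left(A \right)} = 3 - \frac{A}{6 + A}$ ($F{\left(A \right)} = 3 - \frac{A + 0}{A + 6} = 3 - \frac{A}{6 + A}$)
$F{\left(-21 \right)} + 3537 = \frac{2 \left(9 - 21\right)}{6 - 21} + 3537 = 2 \frac{1}{-15} \left(-12\right) + 3537 = 2 \left(- \frac{1}{15}\right) \left(-12\right) + 3537 = \frac{8}{5} + 3537 = \frac{17693}{5}$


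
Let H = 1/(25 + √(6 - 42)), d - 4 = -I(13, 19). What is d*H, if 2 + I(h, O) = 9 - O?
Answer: 400/661 - 96*I/661 ≈ 0.60514 - 0.14523*I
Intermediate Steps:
I(h, O) = 7 - O (I(h, O) = -2 + (9 - O) = 7 - O)
d = 16 (d = 4 - (7 - 1*19) = 4 - (7 - 19) = 4 - 1*(-12) = 4 + 12 = 16)
H = (25 - 6*I)/661 (H = 1/(25 + √(-36)) = 1/(25 + 6*I) = (25 - 6*I)/661 ≈ 0.037821 - 0.0090772*I)
d*H = 16*(25/661 - 6*I/661) = 400/661 - 96*I/661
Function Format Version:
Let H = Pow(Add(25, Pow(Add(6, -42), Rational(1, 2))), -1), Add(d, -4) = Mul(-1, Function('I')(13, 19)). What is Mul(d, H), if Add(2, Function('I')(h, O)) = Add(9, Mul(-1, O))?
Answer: Add(Rational(400, 661), Mul(Rational(-96, 661), I)) ≈ Add(0.60514, Mul(-0.14523, I))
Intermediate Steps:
Function('I')(h, O) = Add(7, Mul(-1, O)) (Function('I')(h, O) = Add(-2, Add(9, Mul(-1, O))) = Add(7, Mul(-1, O)))
d = 16 (d = Add(4, Mul(-1, Add(7, Mul(-1, 19)))) = Add(4, Mul(-1, Add(7, -19))) = Add(4, Mul(-1, -12)) = Add(4, 12) = 16)
H = Mul(Rational(1, 661), Add(25, Mul(-6, I))) (H = Pow(Add(25, Pow(-36, Rational(1, 2))), -1) = Pow(Add(25, Mul(6, I)), -1) = Mul(Rational(1, 661), Add(25, Mul(-6, I))) ≈ Add(0.037821, Mul(-0.0090772, I)))
Mul(d, H) = Mul(16, Add(Rational(25, 661), Mul(Rational(-6, 661), I))) = Add(Rational(400, 661), Mul(Rational(-96, 661), I))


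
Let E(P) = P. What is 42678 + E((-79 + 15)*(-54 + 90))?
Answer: 40374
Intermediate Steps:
42678 + E((-79 + 15)*(-54 + 90)) = 42678 + (-79 + 15)*(-54 + 90) = 42678 - 64*36 = 42678 - 2304 = 40374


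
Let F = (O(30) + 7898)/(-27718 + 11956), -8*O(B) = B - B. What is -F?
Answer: 3949/7881 ≈ 0.50108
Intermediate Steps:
O(B) = 0 (O(B) = -(B - B)/8 = -⅛*0 = 0)
F = -3949/7881 (F = (0 + 7898)/(-27718 + 11956) = 7898/(-15762) = 7898*(-1/15762) = -3949/7881 ≈ -0.50108)
-F = -1*(-3949/7881) = 3949/7881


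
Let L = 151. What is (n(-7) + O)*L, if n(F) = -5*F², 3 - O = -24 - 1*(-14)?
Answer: -35032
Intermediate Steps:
O = 13 (O = 3 - (-24 - 1*(-14)) = 3 - (-24 + 14) = 3 - 1*(-10) = 3 + 10 = 13)
(n(-7) + O)*L = (-5*(-7)² + 13)*151 = (-5*49 + 13)*151 = (-245 + 13)*151 = -232*151 = -35032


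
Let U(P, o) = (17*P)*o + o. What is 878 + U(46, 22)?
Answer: 18104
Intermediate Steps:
U(P, o) = o + 17*P*o (U(P, o) = 17*P*o + o = o + 17*P*o)
878 + U(46, 22) = 878 + 22*(1 + 17*46) = 878 + 22*(1 + 782) = 878 + 22*783 = 878 + 17226 = 18104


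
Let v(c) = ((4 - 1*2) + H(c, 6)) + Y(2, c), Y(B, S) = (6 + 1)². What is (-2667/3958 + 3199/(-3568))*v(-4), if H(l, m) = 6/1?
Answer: -632058693/7061072 ≈ -89.513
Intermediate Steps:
Y(B, S) = 49 (Y(B, S) = 7² = 49)
H(l, m) = 6 (H(l, m) = 6*1 = 6)
v(c) = 57 (v(c) = ((4 - 1*2) + 6) + 49 = ((4 - 2) + 6) + 49 = (2 + 6) + 49 = 8 + 49 = 57)
(-2667/3958 + 3199/(-3568))*v(-4) = (-2667/3958 + 3199/(-3568))*57 = (-2667*1/3958 + 3199*(-1/3568))*57 = (-2667/3958 - 3199/3568)*57 = -11088749/7061072*57 = -632058693/7061072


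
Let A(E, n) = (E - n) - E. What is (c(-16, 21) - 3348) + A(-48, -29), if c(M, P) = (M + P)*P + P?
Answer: -3193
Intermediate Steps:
A(E, n) = -n
c(M, P) = P + P*(M + P) (c(M, P) = P*(M + P) + P = P + P*(M + P))
(c(-16, 21) - 3348) + A(-48, -29) = (21*(1 - 16 + 21) - 3348) - 1*(-29) = (21*6 - 3348) + 29 = (126 - 3348) + 29 = -3222 + 29 = -3193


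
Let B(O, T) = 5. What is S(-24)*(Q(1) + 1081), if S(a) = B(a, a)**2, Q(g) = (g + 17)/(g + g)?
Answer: 27250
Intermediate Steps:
Q(g) = (17 + g)/(2*g) (Q(g) = (17 + g)/((2*g)) = (17 + g)*(1/(2*g)) = (17 + g)/(2*g))
S(a) = 25 (S(a) = 5**2 = 25)
S(-24)*(Q(1) + 1081) = 25*((1/2)*(17 + 1)/1 + 1081) = 25*((1/2)*1*18 + 1081) = 25*(9 + 1081) = 25*1090 = 27250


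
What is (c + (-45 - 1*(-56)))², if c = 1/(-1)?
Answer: 100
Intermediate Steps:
c = -1
(c + (-45 - 1*(-56)))² = (-1 + (-45 - 1*(-56)))² = (-1 + (-45 + 56))² = (-1 + 11)² = 10² = 100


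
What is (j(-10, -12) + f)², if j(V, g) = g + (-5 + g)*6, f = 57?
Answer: 3249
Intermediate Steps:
j(V, g) = -30 + 7*g (j(V, g) = g + (-30 + 6*g) = -30 + 7*g)
(j(-10, -12) + f)² = ((-30 + 7*(-12)) + 57)² = ((-30 - 84) + 57)² = (-114 + 57)² = (-57)² = 3249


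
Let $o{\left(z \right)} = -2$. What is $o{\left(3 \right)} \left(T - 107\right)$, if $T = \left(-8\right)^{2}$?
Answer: $86$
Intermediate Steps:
$T = 64$
$o{\left(3 \right)} \left(T - 107\right) = - 2 \left(64 - 107\right) = \left(-2\right) \left(-43\right) = 86$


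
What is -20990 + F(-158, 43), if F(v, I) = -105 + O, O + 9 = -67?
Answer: -21171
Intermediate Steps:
O = -76 (O = -9 - 67 = -76)
F(v, I) = -181 (F(v, I) = -105 - 76 = -181)
-20990 + F(-158, 43) = -20990 - 181 = -21171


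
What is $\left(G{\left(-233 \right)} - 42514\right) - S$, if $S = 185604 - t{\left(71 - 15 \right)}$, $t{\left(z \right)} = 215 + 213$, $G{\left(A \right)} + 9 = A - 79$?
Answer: $-228011$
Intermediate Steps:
$G{\left(A \right)} = -88 + A$ ($G{\left(A \right)} = -9 + \left(A - 79\right) = -9 + \left(-79 + A\right) = -88 + A$)
$t{\left(z \right)} = 428$
$S = 185176$ ($S = 185604 - 428 = 185176$)
$\left(G{\left(-233 \right)} - 42514\right) - S = \left(\left(-88 - 233\right) - 42514\right) - 185176 = \left(-321 - 42514\right) - 185176 = -42835 - 185176 = -228011$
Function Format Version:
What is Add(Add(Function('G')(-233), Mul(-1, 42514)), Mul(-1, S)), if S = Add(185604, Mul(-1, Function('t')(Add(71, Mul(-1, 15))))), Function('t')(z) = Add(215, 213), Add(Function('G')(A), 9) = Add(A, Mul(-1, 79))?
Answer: -228011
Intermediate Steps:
Function('G')(A) = Add(-88, A) (Function('G')(A) = Add(-9, Add(A, Mul(-1, 79))) = Add(-9, Add(A, -79)) = Add(-9, Add(-79, A)) = Add(-88, A))
Function('t')(z) = 428
S = 185176 (S = Add(185604, Mul(-1, 428)) = Add(185604, -428) = 185176)
Add(Add(Function('G')(-233), Mul(-1, 42514)), Mul(-1, S)) = Add(Add(Add(-88, -233), Mul(-1, 42514)), Mul(-1, 185176)) = Add(Add(-321, -42514), -185176) = Add(-42835, -185176) = -228011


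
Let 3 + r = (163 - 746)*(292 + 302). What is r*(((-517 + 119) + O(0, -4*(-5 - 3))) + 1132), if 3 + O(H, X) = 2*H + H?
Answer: -253148955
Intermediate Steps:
O(H, X) = -3 + 3*H (O(H, X) = -3 + (2*H + H) = -3 + 3*H)
r = -346305 (r = -3 + (163 - 746)*(292 + 302) = -3 - 583*594 = -3 - 346302 = -346305)
r*(((-517 + 119) + O(0, -4*(-5 - 3))) + 1132) = -346305*(((-517 + 119) + (-3 + 3*0)) + 1132) = -346305*((-398 + (-3 + 0)) + 1132) = -346305*((-398 - 3) + 1132) = -346305*(-401 + 1132) = -346305*731 = -253148955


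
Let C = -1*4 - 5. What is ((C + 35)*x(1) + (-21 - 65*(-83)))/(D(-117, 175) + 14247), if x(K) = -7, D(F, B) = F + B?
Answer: 5192/14305 ≈ 0.36295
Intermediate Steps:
C = -9 (C = -4 - 5 = -9)
D(F, B) = B + F
((C + 35)*x(1) + (-21 - 65*(-83)))/(D(-117, 175) + 14247) = ((-9 + 35)*(-7) + (-21 - 65*(-83)))/((175 - 117) + 14247) = (26*(-7) + (-21 + 5395))/(58 + 14247) = (-182 + 5374)/14305 = 5192*(1/14305) = 5192/14305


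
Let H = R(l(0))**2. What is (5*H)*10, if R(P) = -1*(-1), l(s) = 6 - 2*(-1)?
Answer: 50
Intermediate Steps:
l(s) = 8 (l(s) = 6 + 2 = 8)
R(P) = 1
H = 1 (H = 1**2 = 1)
(5*H)*10 = (5*1)*10 = 5*10 = 50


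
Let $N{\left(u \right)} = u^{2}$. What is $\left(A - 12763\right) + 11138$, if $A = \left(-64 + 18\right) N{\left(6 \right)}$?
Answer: $-3281$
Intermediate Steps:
$A = -1656$ ($A = \left(-64 + 18\right) 6^{2} = \left(-46\right) 36 = -1656$)
$\left(A - 12763\right) + 11138 = \left(-1656 - 12763\right) + 11138 = -14419 + 11138 = -3281$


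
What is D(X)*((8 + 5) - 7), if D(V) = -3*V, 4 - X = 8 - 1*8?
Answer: -72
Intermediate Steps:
X = 4 (X = 4 - (8 - 1*8) = 4 - (8 - 8) = 4 - 1*0 = 4 + 0 = 4)
D(X)*((8 + 5) - 7) = (-3*4)*((8 + 5) - 7) = -12*(13 - 7) = -12*6 = -72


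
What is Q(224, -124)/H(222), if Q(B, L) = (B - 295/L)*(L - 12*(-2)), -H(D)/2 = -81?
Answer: -77975/558 ≈ -139.74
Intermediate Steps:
H(D) = 162 (H(D) = -2*(-81) = 162)
Q(B, L) = (24 + L)*(B - 295/L) (Q(B, L) = (B - 295/L)*(L + 24) = (B - 295/L)*(24 + L) = (24 + L)*(B - 295/L))
Q(224, -124)/H(222) = (-295 - 7080/(-124) + 24*224 + 224*(-124))/162 = (-295 - 7080*(-1/124) + 5376 - 27776)*(1/162) = (-295 + 1770/31 + 5376 - 27776)*(1/162) = -701775/31*1/162 = -77975/558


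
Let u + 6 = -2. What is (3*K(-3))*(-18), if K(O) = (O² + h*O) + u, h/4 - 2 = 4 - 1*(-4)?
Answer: 6426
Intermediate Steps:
h = 40 (h = 8 + 4*(4 - 1*(-4)) = 8 + 4*(4 + 4) = 8 + 4*8 = 8 + 32 = 40)
u = -8 (u = -6 - 2 = -8)
K(O) = -8 + O² + 40*O (K(O) = (O² + 40*O) - 8 = -8 + O² + 40*O)
(3*K(-3))*(-18) = (3*(-8 + (-3)² + 40*(-3)))*(-18) = (3*(-8 + 9 - 120))*(-18) = (3*(-119))*(-18) = -357*(-18) = 6426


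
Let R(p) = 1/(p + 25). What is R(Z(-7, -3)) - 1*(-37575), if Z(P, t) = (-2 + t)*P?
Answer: 2254501/60 ≈ 37575.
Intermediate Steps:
Z(P, t) = P*(-2 + t)
R(p) = 1/(25 + p)
R(Z(-7, -3)) - 1*(-37575) = 1/(25 - 7*(-2 - 3)) - 1*(-37575) = 1/(25 - 7*(-5)) + 37575 = 1/(25 + 35) + 37575 = 1/60 + 37575 = 2254501/60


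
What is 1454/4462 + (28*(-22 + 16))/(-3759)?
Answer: 147981/399349 ≈ 0.37056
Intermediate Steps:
1454/4462 + (28*(-22 + 16))/(-3759) = 1454*(1/4462) + (28*(-6))*(-1/3759) = 727/2231 - 168*(-1/3759) = 727/2231 + 8/179 = 147981/399349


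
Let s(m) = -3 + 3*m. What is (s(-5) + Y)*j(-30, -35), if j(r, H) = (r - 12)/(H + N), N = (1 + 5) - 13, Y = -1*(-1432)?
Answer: 1414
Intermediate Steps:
Y = 1432
N = -7 (N = 6 - 13 = -7)
j(r, H) = (-12 + r)/(-7 + H) (j(r, H) = (r - 12)/(H - 7) = (-12 + r)/(-7 + H))
(s(-5) + Y)*j(-30, -35) = ((-3 + 3*(-5)) + 1432)*((-12 - 30)/(-7 - 35)) = ((-3 - 15) + 1432)*(-42/(-42)) = (-18 + 1432)*(-1/42*(-42)) = 1414*1 = 1414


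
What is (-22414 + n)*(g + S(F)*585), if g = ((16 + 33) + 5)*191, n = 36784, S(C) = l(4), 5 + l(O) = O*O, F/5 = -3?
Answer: 240683130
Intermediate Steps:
F = -15 (F = 5*(-3) = -15)
l(O) = -5 + O² (l(O) = -5 + O*O = -5 + O²)
S(C) = 11 (S(C) = -5 + 4² = -5 + 16 = 11)
g = 10314 (g = (49 + 5)*191 = 54*191 = 10314)
(-22414 + n)*(g + S(F)*585) = (-22414 + 36784)*(10314 + 11*585) = 14370*(10314 + 6435) = 14370*16749 = 240683130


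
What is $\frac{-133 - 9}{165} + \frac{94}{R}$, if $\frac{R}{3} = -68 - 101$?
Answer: $- \frac{29168}{27885} \approx -1.046$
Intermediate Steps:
$R = -507$ ($R = 3 \left(-68 - 101\right) = 3 \left(-169\right) = -507$)
$\frac{-133 - 9}{165} + \frac{94}{R} = \frac{-133 - 9}{165} + \frac{94}{-507} = \left(-133 - 9\right) \frac{1}{165} + 94 \left(- \frac{1}{507}\right) = \left(-142\right) \frac{1}{165} - \frac{94}{507} = - \frac{142}{165} - \frac{94}{507} = - \frac{29168}{27885}$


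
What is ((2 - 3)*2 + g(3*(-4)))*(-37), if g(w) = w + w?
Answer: 962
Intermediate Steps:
g(w) = 2*w
((2 - 3)*2 + g(3*(-4)))*(-37) = ((2 - 3)*2 + 2*(3*(-4)))*(-37) = (-1*2 + 2*(-12))*(-37) = (-2 - 24)*(-37) = -26*(-37) = 962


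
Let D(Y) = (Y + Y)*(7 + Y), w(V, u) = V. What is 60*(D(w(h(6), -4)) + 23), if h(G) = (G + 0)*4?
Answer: 90660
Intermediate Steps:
h(G) = 4*G (h(G) = G*4 = 4*G)
D(Y) = 2*Y*(7 + Y) (D(Y) = (2*Y)*(7 + Y) = 2*Y*(7 + Y))
60*(D(w(h(6), -4)) + 23) = 60*(2*(4*6)*(7 + 4*6) + 23) = 60*(2*24*(7 + 24) + 23) = 60*(2*24*31 + 23) = 60*(1488 + 23) = 60*1511 = 90660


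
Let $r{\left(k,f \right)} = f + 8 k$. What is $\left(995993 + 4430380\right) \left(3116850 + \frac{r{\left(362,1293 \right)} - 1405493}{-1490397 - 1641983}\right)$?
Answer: $\frac{13244636960508777348}{783095} \approx 1.6913 \cdot 10^{13}$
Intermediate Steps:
$\left(995993 + 4430380\right) \left(3116850 + \frac{r{\left(362,1293 \right)} - 1405493}{-1490397 - 1641983}\right) = \left(995993 + 4430380\right) \left(3116850 + \frac{\left(1293 + 8 \cdot 362\right) - 1405493}{-1490397 - 1641983}\right) = 5426373 \left(3116850 + \frac{\left(1293 + 2896\right) - 1405493}{-3132380}\right) = 5426373 \left(3116850 + \left(4189 - 1405493\right) \left(- \frac{1}{3132380}\right)\right) = 5426373 \left(3116850 - - \frac{350326}{783095}\right) = 5426373 \left(3116850 + \frac{350326}{783095}\right) = 5426373 \cdot \frac{2440790001076}{783095} = \frac{13244636960508777348}{783095}$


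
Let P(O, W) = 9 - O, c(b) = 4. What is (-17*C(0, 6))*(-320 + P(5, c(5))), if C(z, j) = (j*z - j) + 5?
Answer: -5372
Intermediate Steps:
C(z, j) = 5 - j + j*z (C(z, j) = (-j + j*z) + 5 = 5 - j + j*z)
(-17*C(0, 6))*(-320 + P(5, c(5))) = (-17*(5 - 1*6 + 6*0))*(-320 + (9 - 1*5)) = (-17*(5 - 6 + 0))*(-320 + (9 - 5)) = (-17*(-1))*(-320 + 4) = 17*(-316) = -5372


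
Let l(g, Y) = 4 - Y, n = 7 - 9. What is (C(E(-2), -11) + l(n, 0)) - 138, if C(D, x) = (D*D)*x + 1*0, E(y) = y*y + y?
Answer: -178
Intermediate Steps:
n = -2
E(y) = y + y² (E(y) = y² + y = y + y²)
C(D, x) = x*D² (C(D, x) = D²*x + 0 = x*D² + 0 = x*D²)
(C(E(-2), -11) + l(n, 0)) - 138 = (-11*4*(1 - 2)² + (4 - 1*0)) - 138 = (-11*(-2*(-1))² + (4 + 0)) - 138 = (-11*2² + 4) - 138 = (-11*4 + 4) - 138 = (-44 + 4) - 138 = -40 - 138 = -178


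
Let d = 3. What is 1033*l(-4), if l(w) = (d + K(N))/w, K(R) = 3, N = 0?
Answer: -3099/2 ≈ -1549.5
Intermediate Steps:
l(w) = 6/w (l(w) = (3 + 3)/w = 6/w)
1033*l(-4) = 1033*(6/(-4)) = 1033*(6*(-1/4)) = 1033*(-3/2) = -3099/2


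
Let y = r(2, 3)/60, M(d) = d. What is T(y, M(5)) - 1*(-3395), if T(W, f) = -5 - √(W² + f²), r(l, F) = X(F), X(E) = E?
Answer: 3390 - √10001/20 ≈ 3385.0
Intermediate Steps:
r(l, F) = F
y = 1/20 (y = 3/60 = 3*(1/60) = 1/20 ≈ 0.050000)
T(y, M(5)) - 1*(-3395) = (-5 - √((1/20)² + 5²)) - 1*(-3395) = (-5 - √(1/400 + 25)) + 3395 = (-5 - √(10001/400)) + 3395 = (-5 - √10001/20) + 3395 = 3390 - √10001/20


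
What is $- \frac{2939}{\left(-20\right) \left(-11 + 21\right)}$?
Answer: $\frac{2939}{200} \approx 14.695$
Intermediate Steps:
$- \frac{2939}{\left(-20\right) \left(-11 + 21\right)} = - \frac{2939}{\left(-20\right) 10} = - \frac{2939}{-200} = \left(-2939\right) \left(- \frac{1}{200}\right) = \frac{2939}{200}$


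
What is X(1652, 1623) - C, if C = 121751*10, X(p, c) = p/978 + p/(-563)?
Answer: -335189368360/275307 ≈ -1.2175e+6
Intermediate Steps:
X(p, c) = -415*p/550614 (X(p, c) = p*(1/978) + p*(-1/563) = p/978 - p/563 = -415*p/550614)
C = 1217510
X(1652, 1623) - C = -415/550614*1652 - 1*1217510 = -342790/275307 - 1217510 = -335189368360/275307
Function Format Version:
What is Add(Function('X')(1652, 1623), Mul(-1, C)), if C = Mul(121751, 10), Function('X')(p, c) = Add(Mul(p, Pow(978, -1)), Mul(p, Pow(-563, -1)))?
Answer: Rational(-335189368360, 275307) ≈ -1.2175e+6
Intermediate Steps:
Function('X')(p, c) = Mul(Rational(-415, 550614), p) (Function('X')(p, c) = Add(Mul(p, Rational(1, 978)), Mul(p, Rational(-1, 563))) = Add(Mul(Rational(1, 978), p), Mul(Rational(-1, 563), p)) = Mul(Rational(-415, 550614), p))
C = 1217510
Add(Function('X')(1652, 1623), Mul(-1, C)) = Add(Mul(Rational(-415, 550614), 1652), Mul(-1, 1217510)) = Add(Rational(-342790, 275307), -1217510) = Rational(-335189368360, 275307)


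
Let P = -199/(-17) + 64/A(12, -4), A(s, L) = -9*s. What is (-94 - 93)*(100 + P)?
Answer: -561011/27 ≈ -20778.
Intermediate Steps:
P = 5101/459 (P = -199/(-17) + 64/((-9*12)) = -199*(-1/17) + 64/(-108) = 199/17 + 64*(-1/108) = 199/17 - 16/27 = 5101/459 ≈ 11.113)
(-94 - 93)*(100 + P) = (-94 - 93)*(100 + 5101/459) = -187*51001/459 = -561011/27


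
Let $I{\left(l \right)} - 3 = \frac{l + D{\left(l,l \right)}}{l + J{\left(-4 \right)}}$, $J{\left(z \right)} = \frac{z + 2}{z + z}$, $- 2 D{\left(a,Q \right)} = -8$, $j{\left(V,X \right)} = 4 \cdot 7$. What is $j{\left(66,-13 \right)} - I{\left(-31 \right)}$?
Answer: $\frac{989}{41} \approx 24.122$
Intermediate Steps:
$j{\left(V,X \right)} = 28$
$D{\left(a,Q \right)} = 4$ ($D{\left(a,Q \right)} = \left(- \frac{1}{2}\right) \left(-8\right) = 4$)
$J{\left(z \right)} = \frac{2 + z}{2 z}$
$I{\left(l \right)} = 3 + \frac{4 + l}{\frac{1}{4} + l}$ ($I{\left(l \right)} = 3 + \frac{l + 4}{l + \frac{2 - 4}{2 \left(-4\right)}} = 3 + \frac{4 + l}{l + \frac{1}{2} \left(- \frac{1}{4}\right) \left(-2\right)} = 3 + \frac{4 + l}{l + \frac{1}{4}} = 3 + \frac{4 + l}{\frac{1}{4} + l}$)
$j{\left(66,-13 \right)} - I{\left(-31 \right)} = 28 - \frac{19 + 16 \left(-31\right)}{1 + 4 \left(-31\right)} = 28 - \frac{19 - 496}{1 - 124} = 28 - \frac{1}{-123} \left(-477\right) = 28 - \left(- \frac{1}{123}\right) \left(-477\right) = 28 - \frac{159}{41} = \frac{989}{41}$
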